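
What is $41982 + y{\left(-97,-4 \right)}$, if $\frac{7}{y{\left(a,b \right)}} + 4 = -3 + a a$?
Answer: $\frac{394714771}{9402} \approx 41982.0$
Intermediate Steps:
$y{\left(a,b \right)} = \frac{7}{-7 + a^{2}}$ ($y{\left(a,b \right)} = \frac{7}{-4 + \left(-3 + a a\right)} = \frac{7}{-4 + \left(-3 + a^{2}\right)} = \frac{7}{-7 + a^{2}}$)
$41982 + y{\left(-97,-4 \right)} = 41982 + \frac{7}{-7 + \left(-97\right)^{2}} = 41982 + \frac{7}{-7 + 9409} = 41982 + \frac{7}{9402} = \frac{394714771}{9402}$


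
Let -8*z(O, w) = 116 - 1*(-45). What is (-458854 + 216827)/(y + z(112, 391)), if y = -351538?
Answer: 1936216/2812465 ≈ 0.68844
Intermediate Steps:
z(O, w) = -161/8 (z(O, w) = -(116 - 1*(-45))/8 = -(116 + 45)/8 = -⅛*161 = -161/8)
(-458854 + 216827)/(y + z(112, 391)) = (-458854 + 216827)/(-351538 - 161/8) = -242027/(-2812465/8) = -242027*(-8/2812465) = 1936216/2812465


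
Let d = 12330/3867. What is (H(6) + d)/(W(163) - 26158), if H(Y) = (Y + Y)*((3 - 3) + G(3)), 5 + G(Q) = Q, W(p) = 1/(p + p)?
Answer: 8745276/10991956523 ≈ 0.00079561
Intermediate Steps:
W(p) = 1/(2*p)
G(Q) = -5 + Q
d = 4110/1289 (d = 12330*(1/3867) = 4110/1289 ≈ 3.1885)
H(Y) = -4*Y (H(Y) = (Y + Y)*((3 - 3) + (-5 + 3)) = (2*Y)*(0 - 2) = (2*Y)*(-2) = -4*Y)
(H(6) + d)/(W(163) - 26158) = (-4*6 + 4110/1289)/((1/2)/163 - 26158) = (-24 + 4110/1289)/((1/2)*(1/163) - 26158) = -26826/(1289*(1/326 - 26158)) = -26826/(1289*(-8527507/326)) = -26826/1289*(-326/8527507) = 8745276/10991956523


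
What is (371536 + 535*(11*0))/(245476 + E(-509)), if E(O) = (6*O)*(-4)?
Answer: 92884/64423 ≈ 1.4418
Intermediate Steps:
E(O) = -24*O
(371536 + 535*(11*0))/(245476 + E(-509)) = (371536 + 535*(11*0))/(245476 - 24*(-509)) = (371536 + 535*0)/(245476 + 12216) = (371536 + 0)/257692 = 371536*(1/257692) = 92884/64423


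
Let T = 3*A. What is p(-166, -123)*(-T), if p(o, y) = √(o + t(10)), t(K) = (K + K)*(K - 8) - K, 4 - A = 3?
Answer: -6*I*√34 ≈ -34.986*I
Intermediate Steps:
A = 1 (A = 4 - 1*3 = 4 - 3 = 1)
t(K) = -K + 2*K*(-8 + K) (t(K) = (2*K)*(-8 + K) - K = 2*K*(-8 + K) - K = -K + 2*K*(-8 + K))
p(o, y) = √(30 + o) (p(o, y) = √(o + 10*(-17 + 2*10)) = √(o + 10*(-17 + 20)) = √(o + 10*3) = √(o + 30) = √(30 + o))
T = 3 (T = 3*1 = 3)
p(-166, -123)*(-T) = √(30 - 166)*(-1*3) = √(-136)*(-3) = (2*I*√34)*(-3) = -6*I*√34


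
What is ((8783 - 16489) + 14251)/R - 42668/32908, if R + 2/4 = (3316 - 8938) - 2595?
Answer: -2978985/1423271 ≈ -2.0931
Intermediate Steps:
R = -16435/2 (R = -½ + ((3316 - 8938) - 2595) = -½ + (-5622 - 2595) = -½ - 8217 = -16435/2 ≈ -8217.5)
((8783 - 16489) + 14251)/R - 42668/32908 = ((8783 - 16489) + 14251)/(-16435/2) - 42668/32908 = (-7706 + 14251)*(-2/16435) - 42668*1/32908 = 6545*(-2/16435) - 10667/8227 = -2618/3287 - 10667/8227 = -2978985/1423271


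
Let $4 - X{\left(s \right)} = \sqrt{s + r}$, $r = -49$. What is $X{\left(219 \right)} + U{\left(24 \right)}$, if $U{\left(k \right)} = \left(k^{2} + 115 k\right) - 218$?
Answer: $3122 - \sqrt{170} \approx 3109.0$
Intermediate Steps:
$X{\left(s \right)} = 4 - \sqrt{-49 + s}$ ($X{\left(s \right)} = 4 - \sqrt{s - 49} = 4 - \sqrt{-49 + s}$)
$U{\left(k \right)} = -218 + k^{2} + 115 k$
$X{\left(219 \right)} + U{\left(24 \right)} = \left(4 - \sqrt{-49 + 219}\right) + \left(-218 + 24^{2} + 115 \cdot 24\right) = \left(4 - \sqrt{170}\right) + \left(-218 + 576 + 2760\right) = \left(4 - \sqrt{170}\right) + 3118 = 3122 - \sqrt{170}$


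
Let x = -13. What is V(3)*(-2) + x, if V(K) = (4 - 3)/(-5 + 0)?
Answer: -63/5 ≈ -12.600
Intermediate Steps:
V(K) = -⅕ (V(K) = 1/(-5) = 1*(-⅕) = -⅕)
V(3)*(-2) + x = -⅕*(-2) - 13 = ⅖ - 13 = -63/5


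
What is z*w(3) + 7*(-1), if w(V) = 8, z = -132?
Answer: -1063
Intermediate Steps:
z*w(3) + 7*(-1) = -132*8 + 7*(-1) = -1056 - 7 = -1063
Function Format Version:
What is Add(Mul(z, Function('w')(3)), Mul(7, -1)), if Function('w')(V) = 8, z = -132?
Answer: -1063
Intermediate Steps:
Add(Mul(z, Function('w')(3)), Mul(7, -1)) = Add(Mul(-132, 8), Mul(7, -1)) = Add(-1056, -7) = -1063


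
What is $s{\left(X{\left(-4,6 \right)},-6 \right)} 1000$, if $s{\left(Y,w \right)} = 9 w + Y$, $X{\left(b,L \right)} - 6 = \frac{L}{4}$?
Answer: $-46500$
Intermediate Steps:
$X{\left(b,L \right)} = 6 + \frac{L}{4}$
$s{\left(Y,w \right)} = Y + 9 w$
$s{\left(X{\left(-4,6 \right)},-6 \right)} 1000 = \left(\left(6 + \frac{1}{4} \cdot 6\right) + 9 \left(-6\right)\right) 1000 = \left(\left(6 + \frac{3}{2}\right) - 54\right) 1000 = \left(\frac{15}{2} - 54\right) 1000 = \left(- \frac{93}{2}\right) 1000 = -46500$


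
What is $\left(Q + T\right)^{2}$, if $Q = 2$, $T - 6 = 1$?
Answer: $81$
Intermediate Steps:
$T = 7$ ($T = 6 + 1 = 7$)
$\left(Q + T\right)^{2} = \left(2 + 7\right)^{2} = 9^{2} = 81$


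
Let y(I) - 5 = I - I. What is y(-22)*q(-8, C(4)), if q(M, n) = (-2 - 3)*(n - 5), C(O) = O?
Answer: 25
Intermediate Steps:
y(I) = 5 (y(I) = 5 + (I - I) = 5 + 0 = 5)
q(M, n) = 25 - 5*n (q(M, n) = -5*(-5 + n) = 25 - 5*n)
y(-22)*q(-8, C(4)) = 5*(25 - 5*4) = 5*(25 - 20) = 5*5 = 25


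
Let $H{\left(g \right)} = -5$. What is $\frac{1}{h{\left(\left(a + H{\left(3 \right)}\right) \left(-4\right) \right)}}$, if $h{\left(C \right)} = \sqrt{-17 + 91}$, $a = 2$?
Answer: $\frac{\sqrt{74}}{74} \approx 0.11625$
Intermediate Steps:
$h{\left(C \right)} = \sqrt{74}$
$\frac{1}{h{\left(\left(a + H{\left(3 \right)}\right) \left(-4\right) \right)}} = \frac{1}{\sqrt{74}} = \frac{\sqrt{74}}{74}$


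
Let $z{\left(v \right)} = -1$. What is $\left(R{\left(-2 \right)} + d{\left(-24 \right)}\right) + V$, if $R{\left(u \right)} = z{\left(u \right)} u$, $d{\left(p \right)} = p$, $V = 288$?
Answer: $266$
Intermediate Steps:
$R{\left(u \right)} = - u$
$\left(R{\left(-2 \right)} + d{\left(-24 \right)}\right) + V = \left(\left(-1\right) \left(-2\right) - 24\right) + 288 = \left(2 - 24\right) + 288 = -22 + 288 = 266$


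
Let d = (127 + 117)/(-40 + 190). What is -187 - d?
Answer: -14147/75 ≈ -188.63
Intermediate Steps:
d = 122/75 (d = 244/150 = 244*(1/150) = 122/75 ≈ 1.6267)
-187 - d = -187 - 1*122/75 = -187 - 122/75 = -14147/75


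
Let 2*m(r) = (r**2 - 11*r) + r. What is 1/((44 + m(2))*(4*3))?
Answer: 1/432 ≈ 0.0023148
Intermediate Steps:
m(r) = r**2/2 - 5*r (m(r) = ((r**2 - 11*r) + r)/2 = (r**2 - 10*r)/2 = r**2/2 - 5*r)
1/((44 + m(2))*(4*3)) = 1/((44 + (1/2)*2*(-10 + 2))*(4*3)) = 1/((44 + (1/2)*2*(-8))*12) = 1/((44 - 8)*12) = 1/(36*12) = 1/432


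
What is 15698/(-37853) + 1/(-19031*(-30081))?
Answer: -8986657741825/21669764105883 ≈ -0.41471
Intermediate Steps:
15698/(-37853) + 1/(-19031*(-30081)) = 15698*(-1/37853) - 1/19031*(-1/30081) = -15698/37853 + 1/572471511 = -8986657741825/21669764105883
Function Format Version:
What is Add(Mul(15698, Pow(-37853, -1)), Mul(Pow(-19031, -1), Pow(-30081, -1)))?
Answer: Rational(-8986657741825, 21669764105883) ≈ -0.41471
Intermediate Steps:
Add(Mul(15698, Pow(-37853, -1)), Mul(Pow(-19031, -1), Pow(-30081, -1))) = Add(Mul(15698, Rational(-1, 37853)), Mul(Rational(-1, 19031), Rational(-1, 30081))) = Add(Rational(-15698, 37853), Rational(1, 572471511)) = Rational(-8986657741825, 21669764105883)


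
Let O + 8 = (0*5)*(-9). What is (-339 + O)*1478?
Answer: -512866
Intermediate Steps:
O = -8 (O = -8 + (0*5)*(-9) = -8 + 0*(-9) = -8 + 0 = -8)
(-339 + O)*1478 = (-339 - 8)*1478 = -347*1478 = -512866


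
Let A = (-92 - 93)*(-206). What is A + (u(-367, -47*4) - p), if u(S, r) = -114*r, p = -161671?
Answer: 221213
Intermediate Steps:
A = 38110 (A = -185*(-206) = 38110)
A + (u(-367, -47*4) - p) = 38110 + (-(-5358)*4 - 1*(-161671)) = 38110 + (-114*(-188) + 161671) = 38110 + (21432 + 161671) = 38110 + 183103 = 221213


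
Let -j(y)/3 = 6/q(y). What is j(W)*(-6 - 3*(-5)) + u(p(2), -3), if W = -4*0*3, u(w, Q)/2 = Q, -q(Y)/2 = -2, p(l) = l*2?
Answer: -93/2 ≈ -46.500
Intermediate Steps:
p(l) = 2*l
q(Y) = 4 (q(Y) = -2*(-2) = 4)
u(w, Q) = 2*Q
W = 0 (W = 0*3 = 0)
j(y) = -9/2 (j(y) = -18/4 = -3*3/2 = -9/2)
j(W)*(-6 - 3*(-5)) + u(p(2), -3) = -9*(-6 - 3*(-5))/2 + 2*(-3) = -9*(-6 - 1*(-15))/2 - 6 = -9*(-6 + 15)/2 - 6 = -9/2*9 - 6 = -81/2 - 6 = -93/2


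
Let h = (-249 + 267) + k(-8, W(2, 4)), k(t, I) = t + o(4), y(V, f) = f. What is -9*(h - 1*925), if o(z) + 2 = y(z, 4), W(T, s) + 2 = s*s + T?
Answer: 8217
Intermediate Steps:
W(T, s) = -2 + T + s**2 (W(T, s) = -2 + (s*s + T) = -2 + (s**2 + T) = -2 + (T + s**2) = -2 + T + s**2)
o(z) = 2 (o(z) = -2 + 4 = 2)
k(t, I) = 2 + t (k(t, I) = t + 2 = 2 + t)
h = 12 (h = (-249 + 267) + (2 - 8) = 18 - 6 = 12)
-9*(h - 1*925) = -9*(12 - 1*925) = -9*(12 - 925) = -9*(-913) = 8217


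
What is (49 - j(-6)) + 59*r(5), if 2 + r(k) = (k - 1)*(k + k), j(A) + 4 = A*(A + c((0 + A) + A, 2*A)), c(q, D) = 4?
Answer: 2283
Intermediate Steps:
j(A) = -4 + A*(4 + A) (j(A) = -4 + A*(A + 4) = -4 + A*(4 + A))
r(k) = -2 + 2*k*(-1 + k) (r(k) = -2 + (k - 1)*(k + k) = -2 + (-1 + k)*(2*k) = -2 + 2*k*(-1 + k))
(49 - j(-6)) + 59*r(5) = (49 - (-4 + (-6)**2 + 4*(-6))) + 59*(-2 - 2*5 + 2*5**2) = (49 - (-4 + 36 - 24)) + 59*(-2 - 10 + 2*25) = (49 - 1*8) + 59*(-2 - 10 + 50) = (49 - 8) + 59*38 = 41 + 2242 = 2283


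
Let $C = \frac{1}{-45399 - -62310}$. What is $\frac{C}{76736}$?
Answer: $\frac{1}{1297682496} \approx 7.706 \cdot 10^{-10}$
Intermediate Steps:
$C = \frac{1}{16911}$ ($C = \frac{1}{-45399 + 62310} = \frac{1}{16911} \approx 5.9133 \cdot 10^{-5}$)
$\frac{C}{76736} = \frac{1}{16911 \cdot 76736} = \frac{1}{16911} \cdot \frac{1}{76736} = \frac{1}{1297682496}$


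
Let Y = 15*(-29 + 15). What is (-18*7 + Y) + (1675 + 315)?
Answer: 1654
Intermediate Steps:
Y = -210 (Y = 15*(-14) = -210)
(-18*7 + Y) + (1675 + 315) = (-18*7 - 210) + (1675 + 315) = (-126 - 210) + 1990 = -336 + 1990 = 1654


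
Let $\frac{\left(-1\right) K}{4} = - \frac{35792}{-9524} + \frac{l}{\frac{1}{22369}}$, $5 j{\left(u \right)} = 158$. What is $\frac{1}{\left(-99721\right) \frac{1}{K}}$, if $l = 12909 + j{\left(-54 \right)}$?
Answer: $\frac{13784479739228}{1187178505} \approx 11611.0$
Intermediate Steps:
$j{\left(u \right)} = \frac{158}{5}$ ($j{\left(u \right)} = \frac{1}{5} \cdot 158 = \frac{158}{5}$)
$l = \frac{64703}{5}$ ($l = 12909 + \frac{158}{5} = \frac{64703}{5} \approx 12941.0$)
$K = - \frac{13784479739228}{11905}$ ($K = - 4 \left(- \frac{35792}{-9524} + \frac{64703}{5 \cdot \frac{1}{22369}}\right) = - 4 \left(\left(-35792\right) \left(- \frac{1}{9524}\right) + \frac{64703 \frac{1}{\frac{1}{22369}}}{5}\right) = - 4 \left(\frac{8948}{2381} + \frac{64703}{5} \cdot 22369\right) = - 4 \left(\frac{8948}{2381} + \frac{1447341407}{5}\right) = \left(-4\right) \frac{3446119934807}{11905} = - \frac{13784479739228}{11905} \approx -1.1579 \cdot 10^{9}$)
$\frac{1}{\left(-99721\right) \frac{1}{K}} = \frac{1}{\left(-99721\right) \frac{1}{- \frac{13784479739228}{11905}}} = \frac{1}{\left(-99721\right) \left(- \frac{11905}{13784479739228}\right)} = \frac{1}{\frac{1187178505}{13784479739228}} = \frac{13784479739228}{1187178505}$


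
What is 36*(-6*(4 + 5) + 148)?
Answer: 3384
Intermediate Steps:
36*(-6*(4 + 5) + 148) = 36*(-6*9 + 148) = 36*(-54 + 148) = 36*94 = 3384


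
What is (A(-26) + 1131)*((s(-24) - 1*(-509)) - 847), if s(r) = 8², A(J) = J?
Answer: -302770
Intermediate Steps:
s(r) = 64
(A(-26) + 1131)*((s(-24) - 1*(-509)) - 847) = (-26 + 1131)*((64 - 1*(-509)) - 847) = 1105*((64 + 509) - 847) = 1105*(573 - 847) = 1105*(-274) = -302770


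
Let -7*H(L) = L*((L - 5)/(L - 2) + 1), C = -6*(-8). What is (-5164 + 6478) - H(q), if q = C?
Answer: 213690/161 ≈ 1327.3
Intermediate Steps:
C = 48
q = 48
H(L) = -L*(1 + (-5 + L)/(-2 + L))/7 (H(L) = -L*((L - 5)/(L - 2) + 1)/7 = -L*((-5 + L)/(-2 + L) + 1)/7 = -L*(1 + (-5 + L)/(-2 + L))/7)
(-5164 + 6478) - H(q) = (-5164 + 6478) - 48*(7 - 2*48)/(7*(-2 + 48)) = 1314 - 48*(7 - 96)/(7*46) = 1314 - 48*(-89)/(7*46) = 1314 - 1*(-2136/161) = 1314 + 2136/161 = 213690/161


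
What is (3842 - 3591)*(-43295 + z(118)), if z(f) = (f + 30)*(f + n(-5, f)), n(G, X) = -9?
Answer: -6817913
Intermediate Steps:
z(f) = (-9 + f)*(30 + f) (z(f) = (f + 30)*(f - 9) = (30 + f)*(-9 + f) = (-9 + f)*(30 + f))
(3842 - 3591)*(-43295 + z(118)) = (3842 - 3591)*(-43295 + (-270 + 118² + 21*118)) = 251*(-43295 + (-270 + 13924 + 2478)) = 251*(-43295 + 16132) = 251*(-27163) = -6817913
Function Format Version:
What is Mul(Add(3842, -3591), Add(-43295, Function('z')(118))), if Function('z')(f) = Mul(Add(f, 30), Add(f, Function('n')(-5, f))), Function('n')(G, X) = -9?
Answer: -6817913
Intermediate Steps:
Function('z')(f) = Mul(Add(-9, f), Add(30, f)) (Function('z')(f) = Mul(Add(f, 30), Add(f, -9)) = Mul(Add(30, f), Add(-9, f)) = Mul(Add(-9, f), Add(30, f)))
Mul(Add(3842, -3591), Add(-43295, Function('z')(118))) = Mul(Add(3842, -3591), Add(-43295, Add(-270, Pow(118, 2), Mul(21, 118)))) = Mul(251, Add(-43295, Add(-270, 13924, 2478))) = Mul(251, Add(-43295, 16132)) = Mul(251, -27163) = -6817913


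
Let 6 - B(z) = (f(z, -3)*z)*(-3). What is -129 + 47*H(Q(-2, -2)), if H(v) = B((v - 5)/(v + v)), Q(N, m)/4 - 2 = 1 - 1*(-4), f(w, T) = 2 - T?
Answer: 24783/56 ≈ 442.55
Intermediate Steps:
B(z) = 6 + 15*z (B(z) = 6 - (2 - 1*(-3))*z*(-3) = 6 - (2 + 3)*z*(-3) = 6 - 5*z*(-3) = 6 - (-15)*z = 6 + 15*z)
Q(N, m) = 28 (Q(N, m) = 8 + 4*(1 - 1*(-4)) = 8 + 4*(1 + 4) = 8 + 4*5 = 8 + 20 = 28)
H(v) = 6 + 15*(-5 + v)/(2*v) (H(v) = 6 + 15*((v - 5)/(v + v)) = 6 + 15*((-5 + v)/((2*v))) = 6 + 15*((-5 + v)*(1/(2*v))) = 6 + 15*((-5 + v)/(2*v)) = 6 + 15*(-5 + v)/(2*v))
-129 + 47*H(Q(-2, -2)) = -129 + 47*((3/2)*(-25 + 9*28)/28) = -129 + 47*((3/2)*(1/28)*(-25 + 252)) = -129 + 47*((3/2)*(1/28)*227) = -129 + 47*(681/56) = -129 + 32007/56 = 24783/56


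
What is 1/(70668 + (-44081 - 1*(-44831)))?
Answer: 1/71418 ≈ 1.4002e-5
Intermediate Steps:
1/(70668 + (-44081 - 1*(-44831))) = 1/(70668 + (-44081 + 44831)) = 1/(70668 + 750) = 1/71418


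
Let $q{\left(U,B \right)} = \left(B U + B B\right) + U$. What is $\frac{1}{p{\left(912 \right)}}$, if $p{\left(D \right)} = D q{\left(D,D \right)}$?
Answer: $\frac{1}{1517932800} \approx 6.5879 \cdot 10^{-10}$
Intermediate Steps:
$q{\left(U,B \right)} = U + B^{2} + B U$ ($q{\left(U,B \right)} = \left(B U + B^{2}\right) + U = \left(B^{2} + B U\right) + U = U + B^{2} + B U$)
$p{\left(D \right)} = D \left(D + 2 D^{2}\right)$ ($p{\left(D \right)} = D \left(D + D^{2} + D D\right) = D \left(D + D^{2} + D^{2}\right) = D \left(D + 2 D^{2}\right)$)
$\frac{1}{p{\left(912 \right)}} = \frac{1}{912^{2} \left(1 + 2 \cdot 912\right)} = \frac{1}{831744 \left(1 + 1824\right)} = \frac{1}{831744 \cdot 1825} = \frac{1}{1517932800}$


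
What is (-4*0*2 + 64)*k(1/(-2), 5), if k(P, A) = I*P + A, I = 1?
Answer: 288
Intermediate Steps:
k(P, A) = A + P (k(P, A) = 1*P + A = P + A = A + P)
(-4*0*2 + 64)*k(1/(-2), 5) = (-4*0*2 + 64)*(5 + 1/(-2)) = (0*2 + 64)*(5 - ½) = (0 + 64)*(9/2) = 64*(9/2) = 288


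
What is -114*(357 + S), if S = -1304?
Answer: 107958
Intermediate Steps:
-114*(357 + S) = -114*(357 - 1304) = -114*(-947) = 107958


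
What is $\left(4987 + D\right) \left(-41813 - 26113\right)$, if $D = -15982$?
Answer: $746846370$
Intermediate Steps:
$\left(4987 + D\right) \left(-41813 - 26113\right) = \left(4987 - 15982\right) \left(-41813 - 26113\right) = \left(-10995\right) \left(-67926\right) = 746846370$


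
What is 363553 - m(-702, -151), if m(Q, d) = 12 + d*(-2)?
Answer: 363239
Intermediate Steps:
m(Q, d) = 12 - 2*d
363553 - m(-702, -151) = 363553 - (12 - 2*(-151)) = 363553 - (12 + 302) = 363553 - 1*314 = 363553 - 314 = 363239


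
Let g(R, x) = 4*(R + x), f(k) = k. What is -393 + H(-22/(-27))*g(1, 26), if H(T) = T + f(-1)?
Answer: -413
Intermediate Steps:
g(R, x) = 4*R + 4*x
H(T) = -1 + T (H(T) = T - 1 = -1 + T)
-393 + H(-22/(-27))*g(1, 26) = -393 + (-1 - 22/(-27))*(4*1 + 4*26) = -393 + (-1 - 22*(-1/27))*(4 + 104) = -393 + (-1 + 22/27)*108 = -393 - 5/27*108 = -393 - 20 = -413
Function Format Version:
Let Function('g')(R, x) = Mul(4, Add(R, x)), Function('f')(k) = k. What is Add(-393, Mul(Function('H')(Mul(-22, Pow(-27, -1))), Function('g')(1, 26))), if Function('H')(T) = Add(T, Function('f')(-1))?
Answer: -413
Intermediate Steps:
Function('g')(R, x) = Add(Mul(4, R), Mul(4, x))
Function('H')(T) = Add(-1, T) (Function('H')(T) = Add(T, -1) = Add(-1, T))
Add(-393, Mul(Function('H')(Mul(-22, Pow(-27, -1))), Function('g')(1, 26))) = Add(-393, Mul(Add(-1, Mul(-22, Pow(-27, -1))), Add(Mul(4, 1), Mul(4, 26)))) = Add(-393, Mul(Add(-1, Mul(-22, Rational(-1, 27))), Add(4, 104))) = Add(-393, Mul(Add(-1, Rational(22, 27)), 108)) = Add(-393, Mul(Rational(-5, 27), 108)) = Add(-393, -20) = -413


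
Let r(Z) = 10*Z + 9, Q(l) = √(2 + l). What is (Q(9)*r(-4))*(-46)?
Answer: 1426*√11 ≈ 4729.5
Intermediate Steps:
r(Z) = 9 + 10*Z
(Q(9)*r(-4))*(-46) = (√(2 + 9)*(9 + 10*(-4)))*(-46) = (√11*(9 - 40))*(-46) = (√11*(-31))*(-46) = -31*√11*(-46) = 1426*√11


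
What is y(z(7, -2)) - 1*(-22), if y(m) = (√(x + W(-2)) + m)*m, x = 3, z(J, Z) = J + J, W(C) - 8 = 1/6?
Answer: 218 + 7*√402/3 ≈ 264.78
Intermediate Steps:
W(C) = 49/6 (W(C) = 8 + 1/6 = 8 + 1*(⅙) = 8 + ⅙ = 49/6)
z(J, Z) = 2*J
y(m) = m*(m + √402/6) (y(m) = (√(3 + 49/6) + m)*m = (√(67/6) + m)*m = (√402/6 + m)*m = (m + √402/6)*m = m*(m + √402/6))
y(z(7, -2)) - 1*(-22) = (2*7)*(√402 + 6*(2*7))/6 - 1*(-22) = (⅙)*14*(√402 + 6*14) + 22 = (⅙)*14*(√402 + 84) + 22 = (⅙)*14*(84 + √402) + 22 = (196 + 7*√402/3) + 22 = 218 + 7*√402/3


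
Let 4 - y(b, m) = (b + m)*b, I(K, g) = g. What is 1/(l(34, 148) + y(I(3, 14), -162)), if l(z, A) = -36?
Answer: 1/2040 ≈ 0.00049020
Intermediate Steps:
y(b, m) = 4 - b*(b + m) (y(b, m) = 4 - (b + m)*b = 4 - b*(b + m))
1/(l(34, 148) + y(I(3, 14), -162)) = 1/(-36 + (4 - 1*14² - 1*14*(-162))) = 1/(-36 + (4 - 1*196 + 2268)) = 1/(-36 + (4 - 196 + 2268)) = 1/(-36 + 2076) = 1/2040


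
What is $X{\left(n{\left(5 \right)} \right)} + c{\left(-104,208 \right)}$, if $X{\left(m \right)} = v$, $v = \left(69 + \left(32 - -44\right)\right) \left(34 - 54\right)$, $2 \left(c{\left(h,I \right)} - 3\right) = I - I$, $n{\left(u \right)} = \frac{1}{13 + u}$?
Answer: $-2897$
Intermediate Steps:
$c{\left(h,I \right)} = 3$ ($c{\left(h,I \right)} = 3 + \frac{I - I}{2} = 3 + \frac{1}{2} \cdot 0 = 3 + 0 = 3$)
$v = -2900$ ($v = \left(69 + \left(32 + 44\right)\right) \left(-20\right) = \left(69 + 76\right) \left(-20\right) = 145 \left(-20\right) = -2900$)
$X{\left(m \right)} = -2900$
$X{\left(n{\left(5 \right)} \right)} + c{\left(-104,208 \right)} = -2900 + 3 = -2897$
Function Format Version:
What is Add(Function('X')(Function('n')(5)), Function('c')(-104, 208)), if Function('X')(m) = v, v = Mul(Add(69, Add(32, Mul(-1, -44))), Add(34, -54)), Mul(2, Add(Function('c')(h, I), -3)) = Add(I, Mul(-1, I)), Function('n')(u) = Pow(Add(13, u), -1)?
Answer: -2897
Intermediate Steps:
Function('c')(h, I) = 3 (Function('c')(h, I) = Add(3, Mul(Rational(1, 2), Add(I, Mul(-1, I)))) = Add(3, Mul(Rational(1, 2), 0)) = Add(3, 0) = 3)
v = -2900 (v = Mul(Add(69, Add(32, 44)), -20) = Mul(Add(69, 76), -20) = Mul(145, -20) = -2900)
Function('X')(m) = -2900
Add(Function('X')(Function('n')(5)), Function('c')(-104, 208)) = Add(-2900, 3) = -2897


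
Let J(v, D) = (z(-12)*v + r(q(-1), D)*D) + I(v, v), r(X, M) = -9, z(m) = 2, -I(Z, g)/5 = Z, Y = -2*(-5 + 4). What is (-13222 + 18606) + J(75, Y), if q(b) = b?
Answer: 5141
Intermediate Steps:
Y = 2 (Y = -2*(-1) = 2)
I(Z, g) = -5*Z
J(v, D) = -9*D - 3*v (J(v, D) = (2*v - 9*D) - 5*v = (-9*D + 2*v) - 5*v = -9*D - 3*v)
(-13222 + 18606) + J(75, Y) = (-13222 + 18606) + (-9*2 - 3*75) = 5384 + (-18 - 225) = 5384 - 243 = 5141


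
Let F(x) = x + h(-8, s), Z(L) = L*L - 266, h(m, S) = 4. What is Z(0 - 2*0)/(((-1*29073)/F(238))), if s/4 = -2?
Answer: 5852/2643 ≈ 2.2141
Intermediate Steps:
s = -8 (s = 4*(-2) = -8)
Z(L) = -266 + L² (Z(L) = L² - 266 = -266 + L²)
F(x) = 4 + x (F(x) = x + 4 = 4 + x)
Z(0 - 2*0)/(((-1*29073)/F(238))) = (-266 + (0 - 2*0)²)/(((-1*29073)/(4 + 238))) = (-266 + (0 + 0)²)/((-29073/242)) = (-266 + 0²)/((-29073*1/242)) = (-266 + 0)/(-2643/22) = -266*(-22/2643) = 5852/2643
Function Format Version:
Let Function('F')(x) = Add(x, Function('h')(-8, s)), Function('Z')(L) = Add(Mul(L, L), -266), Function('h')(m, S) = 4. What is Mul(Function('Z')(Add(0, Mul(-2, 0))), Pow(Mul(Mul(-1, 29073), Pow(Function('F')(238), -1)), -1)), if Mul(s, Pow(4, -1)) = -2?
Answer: Rational(5852, 2643) ≈ 2.2141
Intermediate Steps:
s = -8 (s = Mul(4, -2) = -8)
Function('Z')(L) = Add(-266, Pow(L, 2)) (Function('Z')(L) = Add(Pow(L, 2), -266) = Add(-266, Pow(L, 2)))
Function('F')(x) = Add(4, x) (Function('F')(x) = Add(x, 4) = Add(4, x))
Mul(Function('Z')(Add(0, Mul(-2, 0))), Pow(Mul(Mul(-1, 29073), Pow(Function('F')(238), -1)), -1)) = Mul(Add(-266, Pow(Add(0, Mul(-2, 0)), 2)), Pow(Mul(Mul(-1, 29073), Pow(Add(4, 238), -1)), -1)) = Mul(Add(-266, Pow(Add(0, 0), 2)), Pow(Mul(-29073, Pow(242, -1)), -1)) = Mul(Add(-266, Pow(0, 2)), Pow(Mul(-29073, Rational(1, 242)), -1)) = Mul(Add(-266, 0), Pow(Rational(-2643, 22), -1)) = Mul(-266, Rational(-22, 2643)) = Rational(5852, 2643)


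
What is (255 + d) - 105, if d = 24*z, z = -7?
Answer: -18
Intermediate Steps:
d = -168 (d = 24*(-7) = -168)
(255 + d) - 105 = (255 - 168) - 105 = 87 - 105 = -18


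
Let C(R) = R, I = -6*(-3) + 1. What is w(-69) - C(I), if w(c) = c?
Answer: -88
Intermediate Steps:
I = 19 (I = 18 + 1 = 19)
w(-69) - C(I) = -69 - 1*19 = -69 - 19 = -88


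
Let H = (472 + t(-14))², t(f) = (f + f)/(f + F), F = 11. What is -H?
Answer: -2085136/9 ≈ -2.3168e+5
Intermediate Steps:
t(f) = 2*f/(11 + f) (t(f) = (f + f)/(f + 11) = (2*f)/(11 + f) = 2*f/(11 + f))
H = 2085136/9 (H = (472 + 2*(-14)/(11 - 14))² = (472 + 2*(-14)/(-3))² = (472 + 2*(-14)*(-⅓))² = (472 + 28/3)² = (1444/3)² = 2085136/9 ≈ 2.3168e+5)
-H = -1*2085136/9 = -2085136/9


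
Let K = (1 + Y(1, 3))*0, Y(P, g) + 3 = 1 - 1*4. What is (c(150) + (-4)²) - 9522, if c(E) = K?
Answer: -9506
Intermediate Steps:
Y(P, g) = -6 (Y(P, g) = -3 + (1 - 1*4) = -3 + (1 - 4) = -3 - 3 = -6)
K = 0 (K = (1 - 6)*0 = -5*0 = 0)
c(E) = 0
(c(150) + (-4)²) - 9522 = (0 + (-4)²) - 9522 = (0 + 16) - 9522 = 16 - 9522 = -9506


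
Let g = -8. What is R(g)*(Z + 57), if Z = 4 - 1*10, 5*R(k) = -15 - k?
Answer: -357/5 ≈ -71.400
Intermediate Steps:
R(k) = -3 - k/5 (R(k) = (-15 - k)/5 = -3 - k/5)
Z = -6 (Z = 4 - 10 = -6)
R(g)*(Z + 57) = (-3 - ⅕*(-8))*(-6 + 57) = (-3 + 8/5)*51 = -7/5*51 = -357/5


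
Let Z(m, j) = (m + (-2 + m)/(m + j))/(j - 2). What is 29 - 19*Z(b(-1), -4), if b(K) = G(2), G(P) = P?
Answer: 106/3 ≈ 35.333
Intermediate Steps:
b(K) = 2
Z(m, j) = (m + (-2 + m)/(j + m))/(-2 + j)
29 - 19*Z(b(-1), -4) = 29 - 19*(-2 + 2 + 2² - 4*2)/((-4)² - 2*(-4) - 2*2 - 4*2) = 29 - 19*(-2 + 2 + 4 - 8)/(16 + 8 - 4 - 8) = 29 - 19*(-4)/12 = 29 - 19*(-⅓) = 29 + 19/3 = 106/3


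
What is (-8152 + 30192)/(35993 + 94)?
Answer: 22040/36087 ≈ 0.61075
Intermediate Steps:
(-8152 + 30192)/(35993 + 94) = 22040/36087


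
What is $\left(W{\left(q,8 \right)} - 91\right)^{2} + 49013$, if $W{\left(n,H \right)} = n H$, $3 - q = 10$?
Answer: $70622$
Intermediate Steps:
$q = -7$ ($q = 3 - 10 = -7$)
$W{\left(n,H \right)} = H n$
$\left(W{\left(q,8 \right)} - 91\right)^{2} + 49013 = \left(8 \left(-7\right) - 91\right)^{2} + 49013 = \left(-56 - 91\right)^{2} + 49013 = \left(-147\right)^{2} + 49013 = 21609 + 49013 = 70622$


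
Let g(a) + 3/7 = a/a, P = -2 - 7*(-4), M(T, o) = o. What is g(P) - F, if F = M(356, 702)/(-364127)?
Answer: 1461422/2548889 ≈ 0.57336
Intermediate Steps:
P = 26 (P = -2 + 28 = 26)
F = -702/364127 (F = 702/(-364127) = 702*(-1/364127) = -702/364127 ≈ -0.0019279)
g(a) = 4/7 (g(a) = -3/7 + a/a = -3/7 + 1 = 4/7)
g(P) - F = 4/7 - 1*(-702/364127) = 4/7 + 702/364127 = 1461422/2548889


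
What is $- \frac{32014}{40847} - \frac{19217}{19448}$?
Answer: $- \frac{127960461}{72217496} \approx -1.7719$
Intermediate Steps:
$- \frac{32014}{40847} - \frac{19217}{19448} = \left(-32014\right) \frac{1}{40847} - \frac{1747}{1768} = - \frac{32014}{40847} - \frac{1747}{1768} = - \frac{127960461}{72217496}$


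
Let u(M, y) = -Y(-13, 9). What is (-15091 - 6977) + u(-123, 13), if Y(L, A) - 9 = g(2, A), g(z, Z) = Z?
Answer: -22086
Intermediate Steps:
Y(L, A) = 9 + A
u(M, y) = -18 (u(M, y) = -(9 + 9) = -1*18 = -18)
(-15091 - 6977) + u(-123, 13) = (-15091 - 6977) - 18 = -22068 - 18 = -22086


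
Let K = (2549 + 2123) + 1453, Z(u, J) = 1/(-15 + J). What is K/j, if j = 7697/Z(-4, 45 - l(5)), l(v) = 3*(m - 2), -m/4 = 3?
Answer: 6125/554184 ≈ 0.011052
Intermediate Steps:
m = -12 (m = -4*3 = -12)
l(v) = -42 (l(v) = 3*(-12 - 2) = 3*(-14) = -42)
K = 6125 (K = 4672 + 1453 = 6125)
j = 554184 (j = 7697/(1/(-15 + (45 - 1*(-42)))) = 7697/(1/(-15 + (45 + 42))) = 7697/(1/(-15 + 87)) = 7697/(1/72) = 7697*72 = 554184)
K/j = 6125/554184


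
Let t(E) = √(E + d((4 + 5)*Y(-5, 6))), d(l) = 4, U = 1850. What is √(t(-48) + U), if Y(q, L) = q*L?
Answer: √(1850 + 2*I*√11) ≈ 43.012 + 0.07711*I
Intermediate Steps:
Y(q, L) = L*q
t(E) = √(4 + E) (t(E) = √(E + 4) = √(4 + E))
√(t(-48) + U) = √(√(4 - 48) + 1850) = √(√(-44) + 1850) = √(2*I*√11 + 1850) = √(1850 + 2*I*√11)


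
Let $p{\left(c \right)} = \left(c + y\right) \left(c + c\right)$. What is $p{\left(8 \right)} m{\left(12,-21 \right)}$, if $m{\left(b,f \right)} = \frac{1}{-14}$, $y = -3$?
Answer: $- \frac{40}{7} \approx -5.7143$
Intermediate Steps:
$m{\left(b,f \right)} = - \frac{1}{14}$
$p{\left(c \right)} = 2 c \left(-3 + c\right)$ ($p{\left(c \right)} = \left(c - 3\right) \left(c + c\right) = \left(-3 + c\right) 2 c = 2 c \left(-3 + c\right)$)
$p{\left(8 \right)} m{\left(12,-21 \right)} = 2 \cdot 8 \left(-3 + 8\right) \left(- \frac{1}{14}\right) = 2 \cdot 8 \cdot 5 \left(- \frac{1}{14}\right) = 80 \left(- \frac{1}{14}\right) = - \frac{40}{7}$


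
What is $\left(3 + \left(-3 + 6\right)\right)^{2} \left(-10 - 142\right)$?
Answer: $-5472$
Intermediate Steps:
$\left(3 + \left(-3 + 6\right)\right)^{2} \left(-10 - 142\right) = \left(3 + 3\right)^{2} \left(-152\right) = 6^{2} \left(-152\right) = 36 \left(-152\right) = -5472$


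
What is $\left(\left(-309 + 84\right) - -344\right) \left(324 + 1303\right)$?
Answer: $193613$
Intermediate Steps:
$\left(\left(-309 + 84\right) - -344\right) \left(324 + 1303\right) = \left(-225 + 344\right) 1627 = 119 \cdot 1627 = 193613$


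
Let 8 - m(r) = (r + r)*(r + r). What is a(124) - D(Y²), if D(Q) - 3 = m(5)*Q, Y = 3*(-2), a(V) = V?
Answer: 3433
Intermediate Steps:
Y = -6
m(r) = 8 - 4*r² (m(r) = 8 - (r + r)*(r + r) = 8 - 2*r*2*r = 8 - 4*r²)
D(Q) = 3 - 92*Q (D(Q) = 3 + (8 - 4*5²)*Q = 3 + (8 - 4*25)*Q = 3 + (8 - 100)*Q = 3 - 92*Q)
a(124) - D(Y²) = 124 - (3 - 92*(-6)²) = 124 - (3 - 92*36) = 124 - (3 - 3312) = 124 - 1*(-3309) = 124 + 3309 = 3433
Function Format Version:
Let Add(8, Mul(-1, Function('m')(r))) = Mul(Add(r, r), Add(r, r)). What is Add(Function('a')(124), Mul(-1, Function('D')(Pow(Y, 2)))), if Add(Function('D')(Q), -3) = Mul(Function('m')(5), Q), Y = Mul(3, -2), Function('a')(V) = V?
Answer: 3433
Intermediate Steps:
Y = -6
Function('m')(r) = Add(8, Mul(-4, Pow(r, 2))) (Function('m')(r) = Add(8, Mul(-1, Mul(Add(r, r), Add(r, r)))) = Add(8, Mul(-1, Mul(Mul(2, r), Mul(2, r)))) = Add(8, Mul(-1, Mul(4, Pow(r, 2)))) = Add(8, Mul(-4, Pow(r, 2))))
Function('D')(Q) = Add(3, Mul(-92, Q)) (Function('D')(Q) = Add(3, Mul(Add(8, Mul(-4, Pow(5, 2))), Q)) = Add(3, Mul(Add(8, Mul(-4, 25)), Q)) = Add(3, Mul(Add(8, -100), Q)) = Add(3, Mul(-92, Q)))
Add(Function('a')(124), Mul(-1, Function('D')(Pow(Y, 2)))) = Add(124, Mul(-1, Add(3, Mul(-92, Pow(-6, 2))))) = Add(124, Mul(-1, Add(3, Mul(-92, 36)))) = Add(124, Mul(-1, Add(3, -3312))) = Add(124, Mul(-1, -3309)) = Add(124, 3309) = 3433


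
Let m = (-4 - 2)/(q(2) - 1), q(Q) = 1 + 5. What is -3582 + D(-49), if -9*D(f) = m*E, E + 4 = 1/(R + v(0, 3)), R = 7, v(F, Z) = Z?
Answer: -89563/25 ≈ -3582.5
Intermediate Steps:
q(Q) = 6
m = -6/5 (m = (-4 - 2)/(6 - 1) = -6/5 ≈ -1.2000)
E = -39/10 (E = -4 + 1/(7 + 3) = -4 + 1/10 = -39/10 ≈ -3.9000)
D(f) = -13/25 (D(f) = -(-2)*(-39)/(15*10) = -1/9*117/25 = -13/25)
-3582 + D(-49) = -3582 - 13/25 = -89563/25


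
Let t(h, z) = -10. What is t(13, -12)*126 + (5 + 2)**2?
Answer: -1211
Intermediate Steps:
t(13, -12)*126 + (5 + 2)**2 = -10*126 + (5 + 2)**2 = -1260 + 7**2 = -1260 + 49 = -1211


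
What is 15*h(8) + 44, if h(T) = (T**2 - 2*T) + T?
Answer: 884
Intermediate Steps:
h(T) = T**2 - T
15*h(8) + 44 = 15*(8*(-1 + 8)) + 44 = 15*(8*7) + 44 = 15*56 + 44 = 840 + 44 = 884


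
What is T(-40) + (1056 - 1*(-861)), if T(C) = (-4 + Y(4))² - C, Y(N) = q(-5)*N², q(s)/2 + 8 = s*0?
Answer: 69557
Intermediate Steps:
q(s) = -16 (q(s) = -16 + 2*(s*0) = -16 + 2*0 = -16 + 0 = -16)
Y(N) = -16*N²
T(C) = 67600 - C (T(C) = (-4 - 16*4²)² - C = (-4 - 16*16)² - C = (-4 - 256)² - C = (-260)² - C = 67600 - C)
T(-40) + (1056 - 1*(-861)) = (67600 - 1*(-40)) + (1056 - 1*(-861)) = (67600 + 40) + (1056 + 861) = 67640 + 1917 = 69557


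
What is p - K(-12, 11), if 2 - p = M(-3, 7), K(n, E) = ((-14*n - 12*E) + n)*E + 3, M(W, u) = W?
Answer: -262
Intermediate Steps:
K(n, E) = 3 + E*(-13*n - 12*E) (K(n, E) = (-13*n - 12*E)*E + 3 = E*(-13*n - 12*E) + 3 = 3 + E*(-13*n - 12*E))
p = 5 (p = 2 - 1*(-3) = 2 + 3 = 5)
p - K(-12, 11) = 5 - (3 - 12*11² - 13*11*(-12)) = 5 - (3 - 12*121 + 1716) = 5 - (3 - 1452 + 1716) = 5 - 1*267 = 5 - 267 = -262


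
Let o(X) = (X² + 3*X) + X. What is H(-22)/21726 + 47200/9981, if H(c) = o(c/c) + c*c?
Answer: 114483101/24094134 ≈ 4.7515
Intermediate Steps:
o(X) = X² + 4*X
H(c) = 5 + c² (H(c) = (c/c)*(4 + c/c) + c*c = 1*(4 + 1) + c² = 1*5 + c² = 5 + c²)
H(-22)/21726 + 47200/9981 = (5 + (-22)²)/21726 + 47200/9981 = (5 + 484)*(1/21726) + 47200*(1/9981) = 489*(1/21726) + 47200/9981 = 163/7242 + 47200/9981 = 114483101/24094134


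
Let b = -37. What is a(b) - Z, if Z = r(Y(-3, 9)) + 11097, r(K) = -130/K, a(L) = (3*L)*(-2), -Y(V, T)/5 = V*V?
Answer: -97901/9 ≈ -10878.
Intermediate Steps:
Y(V, T) = -5*V**2 (Y(V, T) = -5*V*V = -5*V**2)
a(L) = -6*L
Z = 99899/9 (Z = -130/((-5*(-3)**2)) + 11097 = -130/((-5*9)) + 11097 = -130/(-45) + 11097 = -130*(-1/45) + 11097 = 26/9 + 11097 = 99899/9 ≈ 11100.)
a(b) - Z = -6*(-37) - 1*99899/9 = 222 - 99899/9 = -97901/9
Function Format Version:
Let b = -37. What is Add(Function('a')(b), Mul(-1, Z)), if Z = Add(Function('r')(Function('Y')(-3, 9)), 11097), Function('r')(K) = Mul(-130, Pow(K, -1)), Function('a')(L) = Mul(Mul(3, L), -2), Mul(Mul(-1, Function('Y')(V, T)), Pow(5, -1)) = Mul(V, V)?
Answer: Rational(-97901, 9) ≈ -10878.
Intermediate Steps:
Function('Y')(V, T) = Mul(-5, Pow(V, 2)) (Function('Y')(V, T) = Mul(-5, Mul(V, V)) = Mul(-5, Pow(V, 2)))
Function('a')(L) = Mul(-6, L)
Z = Rational(99899, 9) (Z = Add(Mul(-130, Pow(Mul(-5, Pow(-3, 2)), -1)), 11097) = Add(Mul(-130, Pow(Mul(-5, 9), -1)), 11097) = Add(Mul(-130, Pow(-45, -1)), 11097) = Add(Mul(-130, Rational(-1, 45)), 11097) = Add(Rational(26, 9), 11097) = Rational(99899, 9) ≈ 11100.)
Add(Function('a')(b), Mul(-1, Z)) = Add(Mul(-6, -37), Mul(-1, Rational(99899, 9))) = Add(222, Rational(-99899, 9)) = Rational(-97901, 9)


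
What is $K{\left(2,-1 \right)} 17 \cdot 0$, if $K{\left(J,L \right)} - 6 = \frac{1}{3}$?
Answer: $0$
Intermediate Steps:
$K{\left(J,L \right)} = \frac{19}{3}$ ($K{\left(J,L \right)} = 6 + \frac{1}{3} = \frac{19}{3}$)
$K{\left(2,-1 \right)} 17 \cdot 0 = \frac{19}{3} \cdot 17 \cdot 0 = \frac{323}{3} \cdot 0 = 0$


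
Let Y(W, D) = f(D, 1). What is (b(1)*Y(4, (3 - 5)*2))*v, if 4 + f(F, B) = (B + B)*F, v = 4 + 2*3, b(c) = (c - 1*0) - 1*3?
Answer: 240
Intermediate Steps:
b(c) = -3 + c (b(c) = (c + 0) - 3 = c - 3 = -3 + c)
v = 10 (v = 4 + 6 = 10)
f(F, B) = -4 + 2*B*F (f(F, B) = -4 + (B + B)*F = -4 + (2*B)*F = -4 + 2*B*F)
Y(W, D) = -4 + 2*D (Y(W, D) = -4 + 2*1*D = -4 + 2*D)
(b(1)*Y(4, (3 - 5)*2))*v = ((-3 + 1)*(-4 + 2*((3 - 5)*2)))*10 = -2*(-4 + 2*(-2*2))*10 = -2*(-4 + 2*(-4))*10 = -2*(-4 - 8)*10 = -2*(-12)*10 = 24*10 = 240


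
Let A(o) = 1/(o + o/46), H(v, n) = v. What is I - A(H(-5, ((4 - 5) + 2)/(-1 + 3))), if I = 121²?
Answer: 3440681/235 ≈ 14641.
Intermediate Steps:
A(o) = 46/(47*o) (A(o) = 1/(o + o*(1/46)) = 1/(o + o/46) = 1/(47*o/46) = 46/(47*o))
I = 14641
I - A(H(-5, ((4 - 5) + 2)/(-1 + 3))) = 14641 - 46/(47*(-5)) = 14641 - 46*(-1)/(47*5) = 14641 - 1*(-46/235) = 14641 + 46/235 = 3440681/235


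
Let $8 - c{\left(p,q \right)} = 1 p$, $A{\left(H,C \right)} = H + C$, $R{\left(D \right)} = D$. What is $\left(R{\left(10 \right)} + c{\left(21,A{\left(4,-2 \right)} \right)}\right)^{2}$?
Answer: $9$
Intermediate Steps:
$A{\left(H,C \right)} = C + H$
$c{\left(p,q \right)} = 8 - p$ ($c{\left(p,q \right)} = 8 - 1 p = 8 - p$)
$\left(R{\left(10 \right)} + c{\left(21,A{\left(4,-2 \right)} \right)}\right)^{2} = \left(10 + \left(8 - 21\right)\right)^{2} = \left(10 - 13\right)^{2} = \left(-3\right)^{2} = 9$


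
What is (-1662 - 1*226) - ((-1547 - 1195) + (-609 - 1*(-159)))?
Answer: 1304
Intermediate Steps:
(-1662 - 1*226) - ((-1547 - 1195) + (-609 - 1*(-159))) = (-1662 - 226) - (-2742 + (-609 + 159)) = -1888 - (-2742 - 450) = -1888 - 1*(-3192) = -1888 + 3192 = 1304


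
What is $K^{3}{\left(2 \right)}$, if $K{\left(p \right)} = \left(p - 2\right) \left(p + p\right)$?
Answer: $0$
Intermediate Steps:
$K{\left(p \right)} = 2 p \left(-2 + p\right)$ ($K{\left(p \right)} = \left(-2 + p\right) 2 p = 2 p \left(-2 + p\right)$)
$K^{3}{\left(2 \right)} = \left(2 \cdot 2 \left(-2 + 2\right)\right)^{3} = \left(2 \cdot 2 \cdot 0\right)^{3} = 0^{3} = 0$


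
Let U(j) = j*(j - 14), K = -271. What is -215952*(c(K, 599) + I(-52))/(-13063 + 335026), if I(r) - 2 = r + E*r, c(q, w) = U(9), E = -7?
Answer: -19363696/107321 ≈ -180.43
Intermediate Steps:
U(j) = j*(-14 + j)
c(q, w) = -45 (c(q, w) = 9*(-14 + 9) = 9*(-5) = -45)
I(r) = 2 - 6*r (I(r) = 2 + (r - 7*r) = 2 - 6*r)
-215952*(c(K, 599) + I(-52))/(-13063 + 335026) = -215952*(-45 + (2 - 6*(-52)))/(-13063 + 335026) = -215952/(321963/(-45 + (2 + 312))) = -215952/(321963/(-45 + 314)) = -215952/(321963/269) = -215952/(321963*(1/269)) = -215952/321963/269 = -215952*269/321963 = -19363696/107321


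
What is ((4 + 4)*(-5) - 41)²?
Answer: 6561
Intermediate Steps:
((4 + 4)*(-5) - 41)² = (8*(-5) - 41)² = (-40 - 41)² = (-81)² = 6561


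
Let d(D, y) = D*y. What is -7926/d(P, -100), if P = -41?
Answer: -3963/2050 ≈ -1.9332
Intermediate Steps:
-7926/d(P, -100) = -7926/((-41*(-100))) = -7926/4100 = -7926*1/4100 = -3963/2050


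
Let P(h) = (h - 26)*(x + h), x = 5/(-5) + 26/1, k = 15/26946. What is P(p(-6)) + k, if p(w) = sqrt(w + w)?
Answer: -5946079/8982 - 2*I*sqrt(3) ≈ -662.0 - 3.4641*I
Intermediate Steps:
p(w) = sqrt(2)*sqrt(w) (p(w) = sqrt(2*w) = sqrt(2)*sqrt(w))
k = 5/8982 (k = 15*(1/26946) = 5/8982 ≈ 0.00055667)
x = 25 (x = 5*(-1/5) + 26*1 = -1 + 26 = 25)
P(h) = (-26 + h)*(25 + h) (P(h) = (h - 26)*(25 + h) = (-26 + h)*(25 + h))
P(p(-6)) + k = (-650 + (sqrt(2)*sqrt(-6))**2 - sqrt(2)*sqrt(-6)) + 5/8982 = (-650 + (sqrt(2)*(I*sqrt(6)))**2 - sqrt(2)*I*sqrt(6)) + 5/8982 = (-650 + (2*I*sqrt(3))**2 - 2*I*sqrt(3)) + 5/8982 = (-650 - 12 - 2*I*sqrt(3)) + 5/8982 = (-662 - 2*I*sqrt(3)) + 5/8982 = -5946079/8982 - 2*I*sqrt(3)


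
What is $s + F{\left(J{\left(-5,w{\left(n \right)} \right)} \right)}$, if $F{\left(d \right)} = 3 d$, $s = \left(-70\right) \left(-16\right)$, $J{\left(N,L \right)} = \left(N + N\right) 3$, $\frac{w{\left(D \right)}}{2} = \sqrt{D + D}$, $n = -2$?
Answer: $1030$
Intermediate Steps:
$w{\left(D \right)} = 2 \sqrt{2} \sqrt{D}$ ($w{\left(D \right)} = 2 \sqrt{D + D} = 2 \sqrt{2 D} = 2 \sqrt{2} \sqrt{D}$)
$J{\left(N,L \right)} = 6 N$ ($J{\left(N,L \right)} = 2 N 3 = 6 N$)
$s = 1120$
$s + F{\left(J{\left(-5,w{\left(n \right)} \right)} \right)} = 1120 + 3 \cdot 6 \left(-5\right) = 1120 + 3 \left(-30\right) = 1120 - 90 = 1030$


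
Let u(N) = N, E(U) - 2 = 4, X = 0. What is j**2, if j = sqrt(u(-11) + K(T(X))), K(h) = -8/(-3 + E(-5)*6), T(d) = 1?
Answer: -371/33 ≈ -11.242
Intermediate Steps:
E(U) = 6 (E(U) = 2 + 4 = 6)
K(h) = -8/33 (K(h) = -8/(-3 + 6*6) = -8/(-3 + 36) = -8/33)
j = I*sqrt(12243)/33 (j = sqrt(-11 - 8/33) = sqrt(-371/33) = I*sqrt(12243)/33 ≈ 3.353*I)
j**2 = (I*sqrt(12243)/33)**2 = -371/33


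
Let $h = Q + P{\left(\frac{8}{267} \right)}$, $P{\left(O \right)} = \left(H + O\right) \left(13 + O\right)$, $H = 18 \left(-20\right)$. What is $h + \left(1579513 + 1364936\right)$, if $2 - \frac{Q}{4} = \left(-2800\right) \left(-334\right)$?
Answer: $- \frac{57104869775}{71289} \approx -8.0103 \cdot 10^{5}$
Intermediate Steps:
$Q = -3740792$ ($Q = 8 - 4 \left(\left(-2800\right) \left(-334\right)\right) = 8 - 3740800 = -3740792$)
$H = -360$
$P{\left(O \right)} = \left(-360 + O\right) \left(13 + O\right)$
$h = - \frac{267011694536}{71289}$ ($h = -3740792 - \left(4680 - \frac{64}{71289} + 347 \cdot 8 \cdot \frac{1}{267}\right) = -3740792 - \left(\frac{1252336}{267} - \frac{64}{71289}\right) = -3740792 - \frac{334373648}{71289} = - \frac{267011694536}{71289} \approx -3.7455 \cdot 10^{6}$)
$h + \left(1579513 + 1364936\right) = - \frac{267011694536}{71289} + \left(1579513 + 1364936\right) = - \frac{267011694536}{71289} + 2944449 = - \frac{57104869775}{71289}$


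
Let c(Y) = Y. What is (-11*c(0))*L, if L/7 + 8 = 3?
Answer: 0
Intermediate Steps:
L = -35 (L = -56 + 7*3 = -56 + 21 = -35)
(-11*c(0))*L = -11*0*(-35) = 0*(-35) = 0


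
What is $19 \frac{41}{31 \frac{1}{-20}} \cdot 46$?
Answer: $- \frac{716680}{31} \approx -23119.0$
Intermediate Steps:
$19 \frac{41}{31 \frac{1}{-20}} \cdot 46 = 19 \frac{41}{31 \left(- \frac{1}{20}\right)} 46 = 19 \frac{41}{- \frac{31}{20}} \cdot 46 = 19 \cdot 41 \left(- \frac{20}{31}\right) 46 = 19 \left(- \frac{820}{31}\right) 46 = \left(- \frac{15580}{31}\right) 46 = - \frac{716680}{31}$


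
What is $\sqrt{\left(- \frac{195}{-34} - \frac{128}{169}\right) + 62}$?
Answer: $\frac{\sqrt{13085070}}{442} \approx 8.184$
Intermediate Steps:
$\sqrt{\left(- \frac{195}{-34} - \frac{128}{169}\right) + 62} = \sqrt{\left(\left(-195\right) \left(- \frac{1}{34}\right) - \frac{128}{169}\right) + 62} = \sqrt{\left(\frac{195}{34} - \frac{128}{169}\right) + 62} = \sqrt{\frac{28603}{5746} + 62} = \sqrt{\frac{384855}{5746}} = \frac{\sqrt{13085070}}{442}$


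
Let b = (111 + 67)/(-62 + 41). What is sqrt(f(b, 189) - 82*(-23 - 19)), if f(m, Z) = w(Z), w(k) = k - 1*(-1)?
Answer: sqrt(3634) ≈ 60.283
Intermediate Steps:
w(k) = 1 + k (w(k) = k + 1 = 1 + k)
b = -178/21 (b = 178/(-21) = 178*(-1/21) = -178/21 ≈ -8.4762)
f(m, Z) = 1 + Z
sqrt(f(b, 189) - 82*(-23 - 19)) = sqrt((1 + 189) - 82*(-23 - 19)) = sqrt(190 - 82*(-42)) = sqrt(190 + 3444) = sqrt(3634)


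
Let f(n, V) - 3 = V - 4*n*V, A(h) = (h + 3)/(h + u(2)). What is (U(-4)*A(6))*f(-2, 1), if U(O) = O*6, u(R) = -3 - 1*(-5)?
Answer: -324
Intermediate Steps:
u(R) = 2 (u(R) = -3 + 5 = 2)
A(h) = (3 + h)/(2 + h) (A(h) = (h + 3)/(h + 2) = (3 + h)/(2 + h))
U(O) = 6*O
f(n, V) = 3 + V - 4*V*n (f(n, V) = 3 + (V - 4*n*V) = 3 + (V - 4*V*n) = 3 + V - 4*V*n)
(U(-4)*A(6))*f(-2, 1) = ((6*(-4))*((3 + 6)/(2 + 6)))*(3 + 1 - 4*1*(-2)) = (-24*9/8)*(3 + 1 + 8) = -3*9*12 = -24*9/8*12 = -27*12 = -324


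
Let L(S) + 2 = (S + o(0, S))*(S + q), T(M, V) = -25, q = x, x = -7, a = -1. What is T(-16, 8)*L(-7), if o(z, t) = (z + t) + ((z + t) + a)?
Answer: -7650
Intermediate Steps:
o(z, t) = -1 + 2*t + 2*z (o(z, t) = (z + t) + ((z + t) - 1) = (t + z) + ((t + z) - 1) = (t + z) + (-1 + t + z) = -1 + 2*t + 2*z)
q = -7
L(S) = -2 + (-1 + 3*S)*(-7 + S) (L(S) = -2 + (S + (-1 + 2*S + 2*0))*(S - 7) = -2 + (S + (-1 + 2*S + 0))*(-7 + S) = -2 + (S + (-1 + 2*S))*(-7 + S) = -2 + (-1 + 3*S)*(-7 + S))
T(-16, 8)*L(-7) = -25*(5 - 22*(-7) + 3*(-7)²) = -25*(5 + 154 + 3*49) = -25*(5 + 154 + 147) = -25*306 = -7650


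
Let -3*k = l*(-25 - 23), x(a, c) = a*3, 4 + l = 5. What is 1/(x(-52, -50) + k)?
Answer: -1/140 ≈ -0.0071429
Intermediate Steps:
l = 1 (l = -4 + 5 = 1)
x(a, c) = 3*a
k = 16 (k = -(-25 - 23)/3 = -(-48)/3 = -⅓*(-48) = 16)
1/(x(-52, -50) + k) = 1/(3*(-52) + 16) = 1/(-156 + 16) = 1/(-140) = -1/140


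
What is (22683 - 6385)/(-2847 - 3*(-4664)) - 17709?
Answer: -197350507/11145 ≈ -17708.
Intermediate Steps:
(22683 - 6385)/(-2847 - 3*(-4664)) - 17709 = 16298/(-2847 + 13992) - 17709 = 16298/11145 - 17709 = -197350507/11145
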